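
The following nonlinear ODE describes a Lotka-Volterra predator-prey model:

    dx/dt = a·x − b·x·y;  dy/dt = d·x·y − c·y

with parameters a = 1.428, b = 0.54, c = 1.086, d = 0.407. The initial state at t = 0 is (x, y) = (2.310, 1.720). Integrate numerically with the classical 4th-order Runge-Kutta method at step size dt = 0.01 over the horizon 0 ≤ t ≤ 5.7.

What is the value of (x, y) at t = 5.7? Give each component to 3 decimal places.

t=0.000: state=(2.310, 1.720)
step 1 (dt=0.01): k1=(1.153, -0.251), k2=(1.158, -0.247), k3=(1.158, -0.247), k4=(1.162, -0.242); state += dt/6·(k1+2k2+2k3+k4)
t=0.010: state=(2.322, 1.718)
t=0.020: state=(2.333, 1.715)
t=0.030: state=(2.345, 1.713)
continuing one RK4 step at a time; state shown every 20 steps (Δt=0.2):
t=0.200: state=(2.558, 1.687)
t=0.400: state=(2.837, 1.691)
t=0.600: state=(3.138, 1.735)
t=0.800: state=(3.447, 1.826)
t=1.000: state=(3.738, 1.969)
t=1.200: state=(3.980, 2.170)
t=1.400: state=(4.133, 2.432)
t=1.600: state=(4.160, 2.745)
t=1.800: state=(4.040, 3.087)
t=2.000: state=(3.782, 3.419)
t=2.200: state=(3.425, 3.691)
t=2.400: state=(3.028, 3.863)
t=2.600: state=(2.644, 3.915)
t=2.800: state=(2.311, 3.853)
t=3.000: state=(2.043, 3.700)
t=3.200: state=(1.844, 3.486)
t=3.400: state=(1.706, 3.240)
t=3.600: state=(1.621, 2.985)
t=3.800: state=(1.584, 2.736)
t=4.000: state=(1.589, 2.505)
t=4.200: state=(1.631, 2.298)
t=4.400: state=(1.711, 2.118)
t=4.600: state=(1.826, 1.968)
t=4.800: state=(1.978, 1.848)
t=5.000: state=(2.166, 1.760)
t=5.200: state=(2.391, 1.705)
t=5.400: state=(2.650, 1.684)
t=5.600: state=(2.938, 1.701)
t=5.700: state=(3.090, 1.725)

(x, y) = (3.090, 1.725)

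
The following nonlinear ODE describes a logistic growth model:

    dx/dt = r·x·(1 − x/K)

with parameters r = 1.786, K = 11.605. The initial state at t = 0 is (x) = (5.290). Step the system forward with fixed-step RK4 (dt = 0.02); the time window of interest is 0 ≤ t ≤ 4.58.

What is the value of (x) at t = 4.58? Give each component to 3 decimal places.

(x) = (11.601)

t=0.000: state=(5.290)
step 1 (dt=0.02): k1=(5.141), k2=(5.149), k3=(5.149), k4=(5.156); state += dt/6·(k1+2k2+2k3+k4)
t=0.020: state=(5.393)
t=0.040: state=(5.496)
t=0.060: state=(5.600)
continuing one RK4 step at a time; state shown every 10 steps (Δt=0.2):
t=0.200: state=(6.324)
t=0.400: state=(7.325)
t=0.600: state=(8.237)
t=0.800: state=(9.024)
t=1.000: state=(9.670)
t=1.200: state=(10.180)
t=1.400: state=(10.570)
t=1.600: state=(10.861)
t=1.800: state=(11.074)
t=2.000: state=(11.228)
t=2.200: state=(11.339)
t=2.400: state=(11.418)
t=2.600: state=(11.473)
t=2.800: state=(11.512)
t=3.000: state=(11.540)
t=3.200: state=(11.560)
t=3.400: state=(11.573)
t=3.600: state=(11.583)
t=3.800: state=(11.589)
t=4.000: state=(11.594)
t=4.200: state=(11.597)
t=4.400: state=(11.600)
t=4.580: state=(11.601)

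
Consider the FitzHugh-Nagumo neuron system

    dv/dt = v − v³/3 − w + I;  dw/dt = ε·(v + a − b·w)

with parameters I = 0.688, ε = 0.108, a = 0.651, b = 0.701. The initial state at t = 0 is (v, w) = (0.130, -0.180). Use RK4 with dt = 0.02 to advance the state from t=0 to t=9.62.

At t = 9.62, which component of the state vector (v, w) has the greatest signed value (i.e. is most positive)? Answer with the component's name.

t=0.000: state=(0.130, -0.180)
step 1 (dt=0.02): k1=(0.997, 0.098), k2=(1.006, 0.099), k3=(1.006, 0.099), k4=(1.015, 0.100); state += dt/6·(k1+2k2+2k3+k4)
t=0.020: state=(0.150, -0.178)
t=0.040: state=(0.171, -0.176)
t=0.060: state=(0.191, -0.174)
continuing one RK4 step at a time; state shown every 25 steps (Δt=0.5):
t=0.500: state=(0.739, -0.117)
t=1.000: state=(1.426, -0.020)
t=1.500: state=(1.814, 0.103)
t=2.000: state=(1.910, 0.233)
t=2.500: state=(1.900, 0.360)
t=3.000: state=(1.863, 0.481)
t=3.500: state=(1.818, 0.595)
t=4.000: state=(1.771, 0.703)
t=4.500: state=(1.723, 0.804)
t=5.000: state=(1.674, 0.898)
t=5.500: state=(1.623, 0.987)
t=6.000: state=(1.572, 1.069)
t=6.500: state=(1.519, 1.146)
t=7.000: state=(1.464, 1.217)
t=7.500: state=(1.408, 1.282)
t=8.000: state=(1.348, 1.342)
t=8.500: state=(1.285, 1.397)
t=9.000: state=(1.217, 1.446)
t=9.500: state=(1.143, 1.489)
t=9.620: state=(1.124, 1.498)
compare at T: v=1.124, w=1.498

largest component: w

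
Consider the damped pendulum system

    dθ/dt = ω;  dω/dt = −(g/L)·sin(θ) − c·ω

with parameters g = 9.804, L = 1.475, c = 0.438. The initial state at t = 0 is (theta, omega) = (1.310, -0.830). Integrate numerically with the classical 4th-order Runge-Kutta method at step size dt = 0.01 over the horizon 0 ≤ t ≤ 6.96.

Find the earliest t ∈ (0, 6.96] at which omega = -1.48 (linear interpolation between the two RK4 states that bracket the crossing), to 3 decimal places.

t = 0.112

t=0.000: state=(1.310, -0.830)
step 1 (dt=0.01): k1=(-0.830, -6.058), k2=(-0.860, -6.038), k3=(-0.860, -6.038), k4=(-0.890, -6.017); state += dt/6·(k1+2k2+2k3+k4)
t=0.010: state=(1.301, -0.890)
t=0.020: state=(1.292, -0.950)
t=0.030: state=(1.282, -1.010)
t=0.110: state=(1.183, -1.468)
next step: t=0.120: state=(1.168, -1.523) — omega has crossed -1.48
linear interpolation between t=0.110 (-1.46832) and t=0.120 (-1.52311) → t≈0.112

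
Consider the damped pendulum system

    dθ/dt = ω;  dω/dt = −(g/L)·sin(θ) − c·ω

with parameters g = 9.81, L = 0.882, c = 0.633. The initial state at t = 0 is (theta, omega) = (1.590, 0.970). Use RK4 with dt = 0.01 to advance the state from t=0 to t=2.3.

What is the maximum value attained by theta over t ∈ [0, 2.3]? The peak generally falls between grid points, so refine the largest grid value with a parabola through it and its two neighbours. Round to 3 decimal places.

max theta = 1.631

t=0.000: state=(1.590, 0.970)
step 1 (dt=0.01): k1=(0.970, -11.734), k2=(0.911, -11.696), k3=(0.912, -11.696), k4=(0.853, -11.658); state += dt/6·(k1+2k2+2k3+k4)
t=0.010: state=(1.599, 0.853)
t=0.020: state=(1.607, 0.737)
t=0.030: state=(1.614, 0.621)
continuing one RK4 step at a time; state shown every 10 steps (Δt=0.1):
t=0.100: state=(1.630, -0.166)
t=0.200: state=(1.559, -1.233)
t=0.300: state=(1.385, -2.229)
t=0.400: state=(1.117, -3.114)
t=0.500: state=(0.769, -3.794)
t=0.600: state=(0.369, -4.139)
t=0.700: state=(-0.044, -4.055)
t=0.800: state=(-0.427, -3.550)
t=0.900: state=(-0.744, -2.731)
t=1.000: state=(-0.968, -1.745)
t=1.100: state=(-1.091, -0.710)
t=1.200: state=(-1.111, 0.299)
t=1.300: state=(-1.034, 1.231)
t=1.400: state=(-0.869, 2.036)
t=1.500: state=(-0.633, 2.647)
t=1.600: state=(-0.349, 2.993)
t=1.700: state=(-0.045, 3.018)
t=1.800: state=(0.244, 2.722)
t=1.900: state=(0.490, 2.163)
t=2.000: state=(0.671, 1.433)
t=2.100: state=(0.774, 0.627)
t=2.200: state=(0.796, -0.179)
t=2.300: state=(0.741, -0.922)
largest grid value and its neighbours: theta(0.070)=1.62959, theta(0.080)=1.63070, theta(0.090)=1.63070
parabola through these three points peaks at t≈0.085 with theta≈1.63084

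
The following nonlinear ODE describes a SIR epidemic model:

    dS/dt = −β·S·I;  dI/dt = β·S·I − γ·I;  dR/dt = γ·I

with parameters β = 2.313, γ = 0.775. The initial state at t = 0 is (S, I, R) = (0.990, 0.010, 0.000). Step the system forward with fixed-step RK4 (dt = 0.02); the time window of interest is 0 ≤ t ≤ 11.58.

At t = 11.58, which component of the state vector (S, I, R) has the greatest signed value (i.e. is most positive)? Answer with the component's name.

t=0.000: state=(0.990, 0.010, 0.000)
step 1 (dt=0.02): k1=(-0.023, 0.015, 0.008), k2=(-0.023, 0.015, 0.008), k3=(-0.023, 0.015, 0.008), k4=(-0.024, 0.016, 0.008); state += dt/6·(k1+2k2+2k3+k4)
t=0.020: state=(0.990, 0.010, 0.000)
t=0.040: state=(0.989, 0.011, 0.000)
t=0.060: state=(0.989, 0.011, 0.000)
continuing one RK4 step at a time; state shown every 25 steps (Δt=0.5):
t=0.500: state=(0.973, 0.021, 0.006)
t=1.000: state=(0.939, 0.043, 0.018)
t=1.500: state=(0.874, 0.084, 0.042)
t=2.000: state=(0.765, 0.148, 0.086)
t=2.500: state=(0.617, 0.225, 0.159)
t=3.000: state=(0.458, 0.284, 0.258)
t=3.500: state=(0.325, 0.302, 0.373)
t=4.000: state=(0.231, 0.282, 0.487)
t=4.500: state=(0.171, 0.241, 0.589)
t=5.000: state=(0.133, 0.194, 0.673)
t=5.500: state=(0.109, 0.151, 0.740)
t=6.000: state=(0.093, 0.116, 0.791)
t=6.500: state=(0.083, 0.087, 0.830)
t=7.000: state=(0.076, 0.065, 0.859)
t=7.500: state=(0.071, 0.048, 0.881)
t=8.000: state=(0.068, 0.035, 0.897)
t=8.500: state=(0.066, 0.026, 0.908)
t=9.000: state=(0.064, 0.019, 0.917)
t=9.500: state=(0.063, 0.014, 0.923)
t=10.000: state=(0.062, 0.010, 0.928)
t=10.500: state=(0.061, 0.007, 0.931)
t=11.000: state=(0.061, 0.005, 0.934)
t=11.500: state=(0.061, 0.004, 0.935)
t=11.580: state=(0.061, 0.004, 0.936)
compare at T: S=0.061, I=0.004, R=0.936

largest component: R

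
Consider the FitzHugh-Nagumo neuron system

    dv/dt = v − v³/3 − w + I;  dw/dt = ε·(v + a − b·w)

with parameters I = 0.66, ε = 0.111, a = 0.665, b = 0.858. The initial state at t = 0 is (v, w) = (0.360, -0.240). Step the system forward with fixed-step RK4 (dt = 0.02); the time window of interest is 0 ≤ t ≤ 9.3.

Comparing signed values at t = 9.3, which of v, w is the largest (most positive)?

largest component: w

t=0.000: state=(0.360, -0.240)
step 1 (dt=0.02): k1=(1.244, 0.137), k2=(1.254, 0.138), k3=(1.254, 0.138), k4=(1.263, 0.139); state += dt/6·(k1+2k2+2k3+k4)
t=0.020: state=(0.385, -0.237)
t=0.040: state=(0.411, -0.234)
t=0.060: state=(0.436, -0.232)
continuing one RK4 step at a time; state shown every 25 steps (Δt=0.5):
t=0.500: state=(1.069, -0.154)
t=1.000: state=(1.670, -0.035)
t=1.500: state=(1.897, 0.100)
t=2.000: state=(1.924, 0.236)
t=2.500: state=(1.895, 0.365)
t=3.000: state=(1.852, 0.485)
t=3.500: state=(1.806, 0.598)
t=4.000: state=(1.758, 0.703)
t=4.500: state=(1.710, 0.800)
t=5.000: state=(1.661, 0.890)
t=5.500: state=(1.612, 0.974)
t=6.000: state=(1.563, 1.050)
t=6.500: state=(1.512, 1.121)
t=7.000: state=(1.461, 1.185)
t=7.500: state=(1.408, 1.244)
t=8.000: state=(1.354, 1.297)
t=8.500: state=(1.298, 1.345)
t=9.000: state=(1.238, 1.387)
t=9.300: state=(1.201, 1.410)
compare at T: v=1.201, w=1.410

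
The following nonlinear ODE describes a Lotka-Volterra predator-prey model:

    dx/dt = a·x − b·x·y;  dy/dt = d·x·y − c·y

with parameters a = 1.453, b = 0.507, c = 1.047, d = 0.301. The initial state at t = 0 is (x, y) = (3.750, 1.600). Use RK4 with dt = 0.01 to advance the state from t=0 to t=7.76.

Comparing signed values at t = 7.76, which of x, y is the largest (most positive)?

largest component: y

t=0.000: state=(3.750, 1.600)
step 1 (dt=0.01): k1=(2.407, 0.131), k2=(2.413, 0.137), k3=(2.413, 0.137), k4=(2.420, 0.143); state += dt/6·(k1+2k2+2k3+k4)
t=0.010: state=(3.774, 1.601)
t=0.020: state=(3.798, 1.603)
t=0.030: state=(3.823, 1.604)
continuing one RK4 step at a time; state shown every 50 steps (Δt=0.5):
t=0.500: state=(5.056, 1.836)
t=1.000: state=(6.076, 2.539)
t=1.500: state=(5.707, 3.735)
t=2.000: state=(4.011, 4.628)
t=2.500: state=(2.568, 4.454)
t=3.000: state=(1.889, 3.660)
t=3.500: state=(1.720, 2.831)
t=4.000: state=(1.891, 2.192)
t=4.500: state=(2.373, 1.783)
t=5.000: state=(3.212, 1.601)
t=5.500: state=(4.412, 1.676)
t=6.000: state=(5.688, 2.130)
t=6.500: state=(6.112, 3.125)
t=7.000: state=(4.890, 4.314)
t=7.500: state=(3.163, 4.662)
t=7.760: state=(2.529, 4.430)
compare at T: x=2.529, y=4.430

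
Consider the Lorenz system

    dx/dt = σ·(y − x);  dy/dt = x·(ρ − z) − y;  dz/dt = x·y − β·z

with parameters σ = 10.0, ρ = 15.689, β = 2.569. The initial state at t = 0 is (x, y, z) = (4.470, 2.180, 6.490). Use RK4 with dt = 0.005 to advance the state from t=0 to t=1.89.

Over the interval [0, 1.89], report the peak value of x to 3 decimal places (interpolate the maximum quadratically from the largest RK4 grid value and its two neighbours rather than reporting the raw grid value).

max x = 10.197

t=0.000: state=(4.470, 2.180, 6.490)
step 1 (dt=0.005): k1=(-22.900, 38.940, -6.928), k2=(-21.354, 38.392, -6.579), k3=(-21.406, 38.425, -6.578), k4=(-19.908, 37.906, -6.239); state += dt/6·(k1+2k2+2k3+k4)
t=0.005: state=(4.363, 2.372, 6.457)
t=0.010: state=(4.271, 2.559, 6.428)
t=0.015: state=(4.192, 2.742, 6.401)
continuing one RK4 step at a time; state shown every 20 steps (Δt=0.1):
t=0.100: state=(4.303, 5.608, 6.462)
t=0.200: state=(6.454, 9.259, 8.554)
t=0.300: state=(9.299, 11.665, 14.266)
t=0.400: state=(9.984, 8.637, 20.327)
t=0.500: state=(7.146, 3.543, 20.284)
t=0.600: state=(4.002, 1.611, 16.819)
t=0.700: state=(2.439, 1.606, 13.421)
t=0.800: state=(2.116, 2.219, 10.745)
t=0.900: state=(2.553, 3.312, 8.867)
t=1.000: state=(3.661, 5.145, 8.009)
t=1.100: state=(5.563, 7.868, 8.861)
t=1.200: state=(8.043, 10.433, 12.535)
t=1.300: state=(9.522, 9.668, 17.973)
t=1.400: state=(8.132, 5.532, 19.986)
t=1.500: state=(5.340, 2.796, 17.794)
t=1.600: state=(3.464, 2.278, 14.669)
t=1.700: state=(2.858, 2.757, 12.011)
t=1.800: state=(3.154, 3.817, 10.140)
t=1.890: state=(4.037, 5.338, 9.361)
largest grid value and its neighbours: x(0.365)=10.19404, x(0.370)=10.19654, x(0.375)=10.18825
parabola through these three points peaks at t≈0.369 with x≈10.19693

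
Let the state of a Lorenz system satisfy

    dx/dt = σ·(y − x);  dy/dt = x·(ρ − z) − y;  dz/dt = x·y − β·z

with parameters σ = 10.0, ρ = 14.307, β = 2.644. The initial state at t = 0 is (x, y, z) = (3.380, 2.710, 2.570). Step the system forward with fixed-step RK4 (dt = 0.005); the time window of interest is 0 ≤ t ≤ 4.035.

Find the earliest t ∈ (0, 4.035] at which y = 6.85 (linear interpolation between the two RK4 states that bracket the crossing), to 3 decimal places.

t=0.000: state=(3.380, 2.710, 2.570)
step 1 (dt=0.005): k1=(-6.700, 36.961, 2.365), k2=(-5.608, 36.652, 2.614), k3=(-5.643, 36.683, 2.618), k4=(-4.584, 36.403, 2.868); state += dt/6·(k1+2k2+2k3+k4)
t=0.005: state=(3.352, 2.893, 2.583)
t=0.010: state=(3.334, 3.074, 2.599)
t=0.015: state=(3.326, 3.253, 2.617)
t=0.110: state=(4.500, 6.777, 3.656)
next step: t=0.115: state=(4.616, 6.984, 3.763) — y has crossed 6.85
linear interpolation between t=0.110 (6.77686) and t=0.115 (6.98395) → t≈0.112

t = 0.112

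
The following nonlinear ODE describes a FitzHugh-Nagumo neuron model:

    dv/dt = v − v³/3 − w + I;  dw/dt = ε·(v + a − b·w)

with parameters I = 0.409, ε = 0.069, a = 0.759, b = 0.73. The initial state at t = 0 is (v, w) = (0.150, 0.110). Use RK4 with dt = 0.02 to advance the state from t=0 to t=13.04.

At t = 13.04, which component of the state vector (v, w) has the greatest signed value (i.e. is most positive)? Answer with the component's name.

t=0.000: state=(0.150, 0.110)
step 1 (dt=0.02): k1=(0.448, 0.057), k2=(0.452, 0.057), k3=(0.452, 0.057), k4=(0.456, 0.058); state += dt/6·(k1+2k2+2k3+k4)
t=0.020: state=(0.159, 0.111)
t=0.040: state=(0.168, 0.112)
t=0.060: state=(0.178, 0.113)
continuing one RK4 step at a time; state shown every 25 steps (Δt=0.5):
t=0.500: state=(0.427, 0.143)
t=1.000: state=(0.814, 0.186)
t=1.500: state=(1.237, 0.242)
t=2.000: state=(1.539, 0.310)
t=2.500: state=(1.673, 0.383)
t=3.000: state=(1.704, 0.457)
t=3.500: state=(1.693, 0.530)
t=4.000: state=(1.665, 0.599)
t=4.500: state=(1.631, 0.667)
t=5.000: state=(1.593, 0.731)
t=5.500: state=(1.554, 0.792)
t=6.000: state=(1.513, 0.850)
t=6.500: state=(1.471, 0.906)
t=7.000: state=(1.426, 0.959)
t=7.500: state=(1.380, 1.009)
t=8.000: state=(1.331, 1.055)
t=8.500: state=(1.278, 1.100)
t=9.000: state=(1.222, 1.141)
t=9.500: state=(1.160, 1.179)
t=10.000: state=(1.091, 1.214)
t=10.500: state=(1.012, 1.245)
t=11.000: state=(0.920, 1.273)
t=11.500: state=(0.806, 1.297)
t=12.000: state=(0.658, 1.315)
t=12.500: state=(0.451, 1.328)
t=13.000: state=(0.138, 1.331)
t=13.040: state=(0.106, 1.331)
compare at T: v=0.106, w=1.331

largest component: w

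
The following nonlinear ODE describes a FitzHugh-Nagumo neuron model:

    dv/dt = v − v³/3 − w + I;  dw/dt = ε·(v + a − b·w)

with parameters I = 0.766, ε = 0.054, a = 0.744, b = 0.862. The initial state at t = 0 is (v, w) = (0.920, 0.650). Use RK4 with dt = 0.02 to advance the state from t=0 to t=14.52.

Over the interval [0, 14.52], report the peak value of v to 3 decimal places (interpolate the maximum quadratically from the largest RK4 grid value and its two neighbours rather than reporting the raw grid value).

t=0.000: state=(0.920, 0.650)
step 1 (dt=0.02): k1=(0.776, 0.060), k2=(0.777, 0.060), k3=(0.777, 0.060), k4=(0.777, 0.060); state += dt/6·(k1+2k2+2k3+k4)
t=0.020: state=(0.936, 0.651)
t=0.040: state=(0.951, 0.652)
t=0.060: state=(0.967, 0.654)
continuing one RK4 step at a time; state shown every 25 steps (Δt=0.5):
t=0.500: state=(1.290, 0.685)
t=1.000: state=(1.544, 0.727)
t=1.500: state=(1.660, 0.773)
t=2.000: state=(1.693, 0.820)
t=2.500: state=(1.691, 0.866)
t=3.000: state=(1.676, 0.911)
t=3.500: state=(1.655, 0.954)
t=4.000: state=(1.632, 0.996)
t=4.500: state=(1.608, 1.036)
t=5.000: state=(1.584, 1.075)
t=5.500: state=(1.559, 1.112)
t=6.000: state=(1.534, 1.148)
t=6.500: state=(1.508, 1.182)
t=7.000: state=(1.483, 1.214)
t=7.500: state=(1.456, 1.245)
t=8.000: state=(1.430, 1.275)
t=8.500: state=(1.403, 1.303)
t=9.000: state=(1.375, 1.330)
t=9.500: state=(1.347, 1.356)
t=10.000: state=(1.318, 1.380)
t=10.500: state=(1.288, 1.403)
t=11.000: state=(1.257, 1.424)
t=11.500: state=(1.224, 1.445)
t=12.000: state=(1.190, 1.464)
t=12.500: state=(1.155, 1.481)
t=13.000: state=(1.117, 1.497)
t=13.500: state=(1.076, 1.512)
t=14.000: state=(1.031, 1.525)
t=14.500: state=(0.982, 1.537)
t=14.520: state=(0.980, 1.537)
largest grid value and its neighbours: v(2.160)=1.69514, v(2.180)=1.69517, v(2.200)=1.69517
parabola through these three points peaks at t≈2.188 with v≈1.69517

max v = 1.695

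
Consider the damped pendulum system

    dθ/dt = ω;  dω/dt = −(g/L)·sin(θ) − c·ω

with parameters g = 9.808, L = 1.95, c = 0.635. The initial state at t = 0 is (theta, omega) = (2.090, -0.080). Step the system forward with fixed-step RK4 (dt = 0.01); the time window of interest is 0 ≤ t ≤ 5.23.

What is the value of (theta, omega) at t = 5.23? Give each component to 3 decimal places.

(theta, omega) = (-0.189, 0.744)

t=0.000: state=(2.090, -0.080)
step 1 (dt=0.01): k1=(-0.080, -4.316), k2=(-0.102, -4.303), k3=(-0.102, -4.304), k4=(-0.123, -4.291); state += dt/6·(k1+2k2+2k3+k4)
t=0.010: state=(2.089, -0.123)
t=0.020: state=(2.088, -0.166)
t=0.030: state=(2.086, -0.208)
continuing one RK4 step at a time; state shown every 20 steps (Δt=0.2):
t=0.200: state=(1.990, -0.907)
t=0.400: state=(1.729, -1.699)
t=0.600: state=(1.314, -2.433)
t=0.800: state=(0.770, -2.950)
t=1.000: state=(0.165, -3.013)
t=1.200: state=(-0.398, -2.532)
t=1.400: state=(-0.823, -1.678)
t=1.600: state=(-1.062, -0.705)
t=1.800: state=(-1.109, 0.221)
t=2.000: state=(-0.982, 1.017)
t=2.200: state=(-0.715, 1.607)
t=2.400: state=(-0.359, 1.897)
t=2.600: state=(0.019, 1.825)
t=2.800: state=(0.349, 1.426)
t=3.000: state=(0.576, 0.825)
t=3.200: state=(0.675, 0.165)
t=3.400: state=(0.645, -0.442)
t=3.600: state=(0.507, -0.908)
t=3.800: state=(0.296, -1.170)
t=4.000: state=(0.055, -1.193)
t=4.200: state=(-0.167, -0.993)
t=4.400: state=(-0.331, -0.635)
t=4.600: state=(-0.416, -0.208)
t=4.800: state=(-0.416, 0.205)
t=5.000: state=(-0.340, 0.533)
t=5.200: state=(-0.211, 0.728)
t=5.230: state=(-0.189, 0.744)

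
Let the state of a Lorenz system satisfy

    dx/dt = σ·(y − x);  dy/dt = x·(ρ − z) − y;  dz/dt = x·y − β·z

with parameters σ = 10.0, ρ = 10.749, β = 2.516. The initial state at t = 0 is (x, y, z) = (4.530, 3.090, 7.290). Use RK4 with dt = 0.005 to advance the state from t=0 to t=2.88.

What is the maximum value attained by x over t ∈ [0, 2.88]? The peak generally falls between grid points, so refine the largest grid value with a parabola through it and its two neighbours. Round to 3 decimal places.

t=0.000: state=(4.530, 3.090, 7.290)
step 1 (dt=0.005): k1=(-14.400, 12.579, -4.344), k2=(-13.726, 12.472, -4.287), k3=(-13.745, 12.478, -4.283), k4=(-13.089, 12.375, -4.224); state += dt/6·(k1+2k2+2k3+k4)
t=0.005: state=(4.461, 3.152, 7.269)
t=0.010: state=(4.399, 3.214, 7.248)
t=0.015: state=(4.343, 3.274, 7.228)
continuing one RK4 step at a time; state shown every 20 steps (Δt=0.1):
t=0.100: state=(4.047, 4.228, 7.020)
t=0.200: state=(4.560, 5.307, 7.271)
t=0.300: state=(5.393, 6.241, 8.224)
t=0.400: state=(6.110, 6.621, 9.729)
t=0.500: state=(6.301, 6.145, 11.133)
t=0.600: state=(5.836, 5.121, 11.699)
t=0.700: state=(5.029, 4.208, 11.314)
t=0.800: state=(4.315, 3.746, 10.409)
t=0.900: state=(3.924, 3.715, 9.429)
t=1.000: state=(3.884, 4.004, 8.648)
t=1.100: state=(4.139, 4.516, 8.229)
t=1.200: state=(4.605, 5.141, 8.270)
t=1.300: state=(5.158, 5.697, 8.788)
t=1.400: state=(5.612, 5.946, 9.639)
t=1.500: state=(5.771, 5.743, 10.470)
t=1.600: state=(5.566, 5.206, 10.899)
t=1.700: state=(5.124, 4.640, 10.793)
t=1.800: state=(4.673, 4.282, 10.306)
t=1.900: state=(4.381, 4.197, 9.692)
t=2.000: state=(4.310, 4.349, 9.164)
t=2.100: state=(4.445, 4.666, 8.864)
t=2.200: state=(4.727, 5.055, 8.865)
t=2.300: state=(5.064, 5.390, 9.165)
t=2.400: state=(5.338, 5.542, 9.659)
t=2.500: state=(5.443, 5.443, 10.146)
t=2.600: state=(5.342, 5.151, 10.423)
t=2.700: state=(5.096, 4.816, 10.401)
t=2.800: state=(4.824, 4.578, 10.136)
t=2.880: state=(4.660, 4.502, 9.842)
largest grid value and its neighbours: x(0.475)=6.31747, x(0.480)=6.31766, x(0.485)=6.31608
parabola through these three points peaks at t≈0.478 with x≈6.31780

max x = 6.318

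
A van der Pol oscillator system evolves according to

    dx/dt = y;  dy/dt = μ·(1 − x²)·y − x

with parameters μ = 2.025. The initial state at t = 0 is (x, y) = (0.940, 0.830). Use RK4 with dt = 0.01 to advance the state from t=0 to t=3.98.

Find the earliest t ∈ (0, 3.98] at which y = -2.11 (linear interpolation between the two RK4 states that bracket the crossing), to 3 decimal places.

t=0.000: state=(0.940, 0.830)
step 1 (dt=0.01): k1=(0.830, -0.744), k2=(0.826, -0.762), k3=(0.826, -0.762), k4=(0.822, -0.780); state += dt/6·(k1+2k2+2k3+k4)
t=0.010: state=(0.948, 0.822)
t=0.020: state=(0.956, 0.814)
t=0.030: state=(0.965, 0.806)
continuing one RK4 step at a time; state shown every 20 steps (Δt=0.2):
t=0.200: state=(1.087, 0.618)
t=0.400: state=(1.182, 0.334)
t=0.600: state=(1.221, 0.058)
t=0.800: state=(1.209, -0.174)
t=1.000: state=(1.154, -0.367)
t=1.200: state=(1.063, -0.547)
t=1.400: state=(0.934, -0.747)
t=1.600: state=(0.760, -1.017)
t=1.800: state=(0.518, -1.433)
t=1.990: state=(0.189, -2.079)
next step: t=2.000: state=(0.168, -2.122) — y has crossed -2.11
linear interpolation between t=1.990 (-2.07898) and t=2.000 (-2.12194) → t≈1.997

t = 1.997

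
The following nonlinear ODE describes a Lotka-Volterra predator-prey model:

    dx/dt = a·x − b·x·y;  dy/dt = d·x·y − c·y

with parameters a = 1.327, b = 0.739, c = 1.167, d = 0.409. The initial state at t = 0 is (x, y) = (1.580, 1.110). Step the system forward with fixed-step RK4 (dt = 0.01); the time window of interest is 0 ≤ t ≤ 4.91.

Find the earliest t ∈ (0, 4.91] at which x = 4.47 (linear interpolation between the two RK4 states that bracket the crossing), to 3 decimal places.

t=0.000: state=(1.580, 1.110)
step 1 (dt=0.01): k1=(0.801, -0.578), k2=(0.806, -0.575), k3=(0.806, -0.575), k4=(0.811, -0.571); state += dt/6·(k1+2k2+2k3+k4)
t=0.010: state=(1.588, 1.104)
t=0.020: state=(1.596, 1.099)
t=0.030: state=(1.605, 1.093)
continuing one RK4 step at a time; state shown every 20 steps (Δt=0.2):
t=0.200: state=(1.762, 1.007)
t=0.400: state=(1.992, 0.930)
t=0.600: state=(2.274, 0.876)
t=0.800: state=(2.611, 0.847)
t=1.000: state=(3.006, 0.844)
t=1.200: state=(3.455, 0.870)
t=1.400: state=(3.945, 0.932)
t=1.600: state=(4.450, 1.040)
next step: t=1.610: state=(4.475, 1.047) — x has crossed 4.47
linear interpolation between t=1.600 (4.44989) and t=1.610 (4.47469) → t≈1.608

t = 1.608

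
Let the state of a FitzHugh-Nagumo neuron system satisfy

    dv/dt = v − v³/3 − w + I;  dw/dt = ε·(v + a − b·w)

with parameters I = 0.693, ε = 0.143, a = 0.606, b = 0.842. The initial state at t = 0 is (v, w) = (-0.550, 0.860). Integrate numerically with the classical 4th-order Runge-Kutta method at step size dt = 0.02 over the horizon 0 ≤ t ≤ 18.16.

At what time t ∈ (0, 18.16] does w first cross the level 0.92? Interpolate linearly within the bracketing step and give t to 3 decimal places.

t = 14.556

t=0.000: state=(-0.550, 0.860)
step 1 (dt=0.02): k1=(-0.662, -0.096), k2=(-0.665, -0.096), k3=(-0.665, -0.096), k4=(-0.669, -0.097); state += dt/6·(k1+2k2+2k3+k4)
t=0.020: state=(-0.563, 0.858)
t=0.040: state=(-0.577, 0.856)
t=0.060: state=(-0.590, 0.854)
continuing one RK4 step at a time; state shown every 50 steps (Δt=1):
t=1.000: state=(-1.272, 0.720)
t=2.000: state=(-1.591, 0.520)
t=3.000: state=(-1.567, 0.329)
t=4.000: state=(-1.468, 0.168)
t=5.000: state=(-1.351, 0.041)
t=6.000: state=(-1.222, -0.055)
t=7.000: state=(-1.079, -0.122)
t=8.000: state=(-0.906, -0.161)
t=9.000: state=(-0.670, -0.168)
t=10.000: state=(-0.267, -0.133)
t=11.000: state=(0.617, -0.019)
t=12.000: state=(1.699, 0.231)
t=13.000: state=(1.834, 0.531)
t=14.000: state=(1.738, 0.794)
t=14.540: state=(1.676, 0.916)
next step: t=14.560: state=(1.674, 0.921) — w has crossed 0.92
linear interpolation between t=14.540 (0.91650) and t=14.560 (0.92081) → t≈14.556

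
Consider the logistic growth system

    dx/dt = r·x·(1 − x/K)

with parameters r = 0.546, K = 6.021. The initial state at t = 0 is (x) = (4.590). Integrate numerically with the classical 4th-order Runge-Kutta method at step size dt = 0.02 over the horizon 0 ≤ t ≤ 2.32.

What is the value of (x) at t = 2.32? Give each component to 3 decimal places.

t=0.000: state=(4.590)
step 1 (dt=0.02): k1=(0.596), k2=(0.594), k3=(0.594), k4=(0.592); state += dt/6·(k1+2k2+2k3+k4)
t=0.020: state=(4.602)
t=0.040: state=(4.614)
t=0.060: state=(4.625)
continuing one RK4 step at a time; state shown every 5 steps (Δt=0.1):
t=0.100: state=(4.649)
t=0.200: state=(4.706)
t=0.300: state=(4.761)
t=0.400: state=(4.814)
t=0.500: state=(4.866)
t=0.600: state=(4.916)
t=0.700: state=(4.965)
t=0.800: state=(5.012)
t=0.900: state=(5.057)
t=1.000: state=(5.100)
t=1.100: state=(5.142)
t=1.200: state=(5.182)
t=1.300: state=(5.221)
t=1.400: state=(5.258)
t=1.500: state=(5.293)
t=1.600: state=(5.328)
t=1.700: state=(5.360)
t=1.800: state=(5.392)
t=1.900: state=(5.422)
t=2.000: state=(5.451)
t=2.100: state=(5.478)
t=2.200: state=(5.505)
t=2.300: state=(5.530)
t=2.320: state=(5.535)

(x) = (5.535)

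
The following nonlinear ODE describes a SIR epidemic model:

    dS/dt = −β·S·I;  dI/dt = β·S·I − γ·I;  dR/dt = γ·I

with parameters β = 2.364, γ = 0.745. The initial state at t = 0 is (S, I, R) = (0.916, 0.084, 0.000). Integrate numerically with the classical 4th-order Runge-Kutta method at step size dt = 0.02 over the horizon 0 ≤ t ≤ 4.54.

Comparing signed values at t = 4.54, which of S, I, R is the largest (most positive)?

t=0.000: state=(0.916, 0.084, 0.000)
step 1 (dt=0.02): k1=(-0.182, 0.119, 0.063), k2=(-0.184, 0.121, 0.063), k3=(-0.184, 0.121, 0.063), k4=(-0.186, 0.122, 0.064); state += dt/6·(k1+2k2+2k3+k4)
t=0.020: state=(0.912, 0.086, 0.001)
t=0.040: state=(0.909, 0.089, 0.003)
t=0.060: state=(0.905, 0.091, 0.004)
continuing one RK4 step at a time; state shown every 10 steps (Δt=0.2):
t=0.200: state=(0.875, 0.111, 0.014)
t=0.400: state=(0.824, 0.142, 0.033)
t=0.600: state=(0.764, 0.179, 0.057)
t=0.800: state=(0.696, 0.217, 0.087)
t=1.000: state=(0.622, 0.256, 0.122)
t=1.200: state=(0.547, 0.291, 0.163)
t=1.400: state=(0.473, 0.319, 0.208)
t=1.600: state=(0.405, 0.338, 0.257)
t=1.800: state=(0.344, 0.347, 0.308)
t=2.000: state=(0.292, 0.348, 0.360)
t=2.200: state=(0.248, 0.340, 0.412)
t=2.400: state=(0.212, 0.327, 0.461)
t=2.600: state=(0.182, 0.309, 0.509)
t=2.800: state=(0.158, 0.288, 0.553)
t=3.000: state=(0.139, 0.267, 0.595)
t=3.200: state=(0.123, 0.244, 0.633)
t=3.400: state=(0.110, 0.222, 0.667)
t=3.600: state=(0.100, 0.201, 0.699)
t=3.800: state=(0.091, 0.181, 0.727)
t=4.000: state=(0.084, 0.163, 0.753)
t=4.200: state=(0.078, 0.146, 0.776)
t=4.400: state=(0.073, 0.130, 0.797)
t=4.540: state=(0.070, 0.120, 0.810)
compare at T: S=0.070, I=0.120, R=0.810

largest component: R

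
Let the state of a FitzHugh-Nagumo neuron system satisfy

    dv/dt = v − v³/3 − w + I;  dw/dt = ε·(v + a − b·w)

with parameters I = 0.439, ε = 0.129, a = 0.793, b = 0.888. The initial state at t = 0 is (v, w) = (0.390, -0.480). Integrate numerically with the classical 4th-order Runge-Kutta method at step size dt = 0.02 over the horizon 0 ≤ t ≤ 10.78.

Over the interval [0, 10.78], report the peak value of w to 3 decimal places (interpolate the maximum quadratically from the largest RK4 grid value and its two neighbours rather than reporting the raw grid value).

t=0.000: state=(0.390, -0.480)
step 1 (dt=0.02): k1=(1.289, 0.208), k2=(1.298, 0.209), k3=(1.298, 0.209), k4=(1.307, 0.210); state += dt/6·(k1+2k2+2k3+k4)
t=0.020: state=(0.416, -0.476)
t=0.040: state=(0.442, -0.472)
t=0.060: state=(0.469, -0.467)
continuing one RK4 step at a time; state shown every 25 steps (Δt=0.5):
t=0.500: state=(1.107, -0.357)
t=1.000: state=(1.678, -0.198)
t=1.500: state=(1.876, -0.024)
t=2.000: state=(1.886, 0.145)
t=2.500: state=(1.842, 0.304)
t=3.000: state=(1.785, 0.450)
t=3.500: state=(1.722, 0.585)
t=4.000: state=(1.658, 0.708)
t=4.500: state=(1.592, 0.820)
t=5.000: state=(1.524, 0.922)
t=5.500: state=(1.453, 1.014)
t=6.000: state=(1.379, 1.096)
t=6.500: state=(1.301, 1.168)
t=7.000: state=(1.216, 1.232)
t=7.500: state=(1.123, 1.286)
t=8.000: state=(1.018, 1.332)
t=8.500: state=(0.894, 1.367)
t=9.000: state=(0.741, 1.392)
t=9.500: state=(0.537, 1.405)
t=10.000: state=(0.242, 1.401)
t=10.500: state=(-0.220, 1.375)
t=10.780: state=(-0.581, 1.345)
largest grid value and its neighbours: w(9.640)=1.40571, w(9.660)=1.40572, w(9.680)=1.40571
parabola through these three points peaks at t≈9.660 with w≈1.40572

max w = 1.406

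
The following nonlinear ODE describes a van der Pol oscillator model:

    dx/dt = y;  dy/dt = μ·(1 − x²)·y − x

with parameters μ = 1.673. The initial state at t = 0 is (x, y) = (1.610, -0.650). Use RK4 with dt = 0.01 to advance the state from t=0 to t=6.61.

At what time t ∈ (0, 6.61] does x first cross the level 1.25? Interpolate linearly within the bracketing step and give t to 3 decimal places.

t=0.000: state=(1.610, -0.650)
step 1 (dt=0.01): k1=(-0.650, 0.121), k2=(-0.649, 0.112), k3=(-0.649, 0.112), k4=(-0.649, 0.102); state += dt/6·(k1+2k2+2k3+k4)
t=0.010: state=(1.604, -0.649)
t=0.020: state=(1.597, -0.648)
t=0.030: state=(1.591, -0.647)
continuing one RK4 step at a time; state shown every 25 steps (Δt=0.25):
t=0.250: state=(1.447, -0.667)
t=0.500: state=(1.270, -0.757)
t=0.520: state=(1.255, -0.767)
next step: t=0.530: state=(1.248, -0.772) — x has crossed 1.25
linear interpolation between t=0.520 (1.25523) and t=0.530 (1.24754) → t≈0.527

t = 0.527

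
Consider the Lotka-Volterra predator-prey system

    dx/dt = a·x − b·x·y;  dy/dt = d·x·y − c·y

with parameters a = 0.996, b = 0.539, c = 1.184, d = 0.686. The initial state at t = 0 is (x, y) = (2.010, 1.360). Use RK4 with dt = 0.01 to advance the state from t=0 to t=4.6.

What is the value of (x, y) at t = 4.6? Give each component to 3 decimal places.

(x, y) = (1.416, 1.400)

t=0.000: state=(2.010, 1.360)
step 1 (dt=0.01): k1=(0.529, 0.265), k2=(0.528, 0.268), k3=(0.528, 0.268), k4=(0.527, 0.270); state += dt/6·(k1+2k2+2k3+k4)
t=0.010: state=(2.015, 1.363)
t=0.020: state=(2.021, 1.365)
t=0.030: state=(2.026, 1.368)
continuing one RK4 step at a time; state shown every 20 steps (Δt=0.2):
t=0.200: state=(2.112, 1.424)
t=0.400: state=(2.200, 1.511)
t=0.600: state=(2.269, 1.621)
t=0.800: state=(2.309, 1.751)
t=1.000: state=(2.315, 1.899)
t=1.200: state=(2.283, 2.055)
t=1.400: state=(2.214, 2.209)
t=1.600: state=(2.113, 2.346)
t=1.800: state=(1.991, 2.454)
t=2.000: state=(1.857, 2.522)
t=2.200: state=(1.724, 2.544)
t=2.400: state=(1.601, 2.522)
t=2.600: state=(1.493, 2.460)
t=2.800: state=(1.404, 2.368)
t=3.000: state=(1.336, 2.254)
t=3.200: state=(1.287, 2.129)
t=3.400: state=(1.257, 2.000)
t=3.600: state=(1.245, 1.874)
t=3.800: state=(1.250, 1.755)
t=4.000: state=(1.270, 1.646)
t=4.200: state=(1.305, 1.549)
t=4.400: state=(1.354, 1.467)
t=4.600: state=(1.416, 1.400)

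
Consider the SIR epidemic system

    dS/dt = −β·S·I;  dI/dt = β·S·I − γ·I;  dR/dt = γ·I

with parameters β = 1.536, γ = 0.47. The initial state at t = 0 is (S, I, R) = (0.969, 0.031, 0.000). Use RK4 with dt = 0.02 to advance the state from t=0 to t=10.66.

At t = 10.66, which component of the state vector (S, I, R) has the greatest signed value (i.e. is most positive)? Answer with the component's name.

t=0.000: state=(0.969, 0.031, 0.000)
step 1 (dt=0.02): k1=(-0.046, 0.032, 0.015), k2=(-0.047, 0.032, 0.015), k3=(-0.047, 0.032, 0.015), k4=(-0.047, 0.032, 0.015); state += dt/6·(k1+2k2+2k3+k4)
t=0.020: state=(0.968, 0.032, 0.000)
t=0.040: state=(0.967, 0.032, 0.001)
t=0.060: state=(0.966, 0.033, 0.001)
continuing one RK4 step at a time; state shown every 25 steps (Δt=0.5):
t=0.500: state=(0.939, 0.051, 0.009)
t=1.000: state=(0.893, 0.082, 0.025)
t=1.500: state=(0.826, 0.125, 0.049)
t=2.000: state=(0.735, 0.180, 0.085)
t=2.500: state=(0.625, 0.241, 0.134)
t=3.000: state=(0.509, 0.294, 0.197)
t=3.500: state=(0.400, 0.329, 0.271)
t=4.000: state=(0.309, 0.341, 0.350)
t=4.500: state=(0.238, 0.332, 0.430)
t=5.000: state=(0.186, 0.309, 0.505)
t=5.500: state=(0.148, 0.277, 0.574)
t=6.000: state=(0.121, 0.243, 0.635)
t=6.500: state=(0.102, 0.209, 0.689)
t=7.000: state=(0.088, 0.178, 0.734)
t=7.500: state=(0.078, 0.150, 0.772)
t=8.000: state=(0.070, 0.125, 0.805)
t=8.500: state=(0.064, 0.104, 0.832)
t=9.000: state=(0.059, 0.087, 0.854)
t=9.500: state=(0.056, 0.071, 0.873)
t=10.000: state=(0.053, 0.059, 0.888)
t=10.500: state=(0.051, 0.048, 0.900)
t=10.660: state=(0.051, 0.046, 0.904)
compare at T: S=0.051, I=0.046, R=0.904

largest component: R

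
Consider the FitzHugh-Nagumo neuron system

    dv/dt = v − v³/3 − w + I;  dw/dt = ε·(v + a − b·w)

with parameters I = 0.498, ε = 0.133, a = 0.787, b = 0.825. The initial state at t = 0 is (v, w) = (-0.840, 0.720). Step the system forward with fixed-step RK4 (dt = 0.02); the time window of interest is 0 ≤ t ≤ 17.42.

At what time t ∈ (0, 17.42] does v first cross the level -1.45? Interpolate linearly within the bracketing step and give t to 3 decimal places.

t = 0.784

t=0.000: state=(-0.840, 0.720)
step 1 (dt=0.02): k1=(-0.864, -0.086), k2=(-0.866, -0.087), k3=(-0.866, -0.087), k4=(-0.868, -0.088); state += dt/6·(k1+2k2+2k3+k4)
t=0.020: state=(-0.857, 0.718)
t=0.040: state=(-0.875, 0.716)
t=0.060: state=(-0.892, 0.715)
t=0.780: state=(-1.448, 0.623)
next step: t=0.800: state=(-1.459, 0.620) — v has crossed -1.45
linear interpolation between t=0.780 (-1.44782) and t=0.800 (-1.45889) → t≈0.784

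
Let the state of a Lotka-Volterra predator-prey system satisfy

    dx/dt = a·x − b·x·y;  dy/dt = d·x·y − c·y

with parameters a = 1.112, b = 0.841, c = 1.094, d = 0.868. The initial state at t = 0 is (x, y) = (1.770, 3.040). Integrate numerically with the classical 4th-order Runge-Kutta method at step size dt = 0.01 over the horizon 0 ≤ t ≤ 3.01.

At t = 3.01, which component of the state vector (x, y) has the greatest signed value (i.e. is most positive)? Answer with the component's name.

largest component: x

t=0.000: state=(1.770, 3.040)
step 1 (dt=0.01): k1=(-2.557, 1.345), k2=(-2.548, 1.314), k3=(-2.548, 1.314), k4=(-2.539, 1.283); state += dt/6·(k1+2k2+2k3+k4)
t=0.010: state=(1.745, 3.053)
t=0.020: state=(1.719, 3.066)
t=0.030: state=(1.694, 3.078)
continuing one RK4 step at a time; state shown every 10 steps (Δt=0.1):
t=0.100: state=(1.525, 3.143)
t=0.200: state=(1.305, 3.185)
t=0.300: state=(1.116, 3.171)
t=0.400: state=(0.958, 3.109)
t=0.500: state=(0.827, 3.011)
t=0.600: state=(0.721, 2.886)
t=0.700: state=(0.636, 2.744)
t=0.800: state=(0.568, 2.591)
t=0.900: state=(0.514, 2.434)
t=1.000: state=(0.471, 2.277)
t=1.100: state=(0.438, 2.123)
t=1.200: state=(0.412, 1.974)
t=1.300: state=(0.392, 1.833)
t=1.400: state=(0.378, 1.698)
t=1.500: state=(0.368, 1.572)
t=1.600: state=(0.362, 1.455)
t=1.700: state=(0.360, 1.346)
t=1.800: state=(0.361, 1.244)
t=1.900: state=(0.365, 1.151)
t=2.000: state=(0.371, 1.065)
t=2.100: state=(0.381, 0.987)
t=2.200: state=(0.393, 0.914)
t=2.300: state=(0.408, 0.849)
t=2.400: state=(0.425, 0.789)
t=2.500: state=(0.446, 0.734)
t=2.600: state=(0.469, 0.685)
t=2.700: state=(0.496, 0.640)
t=2.800: state=(0.526, 0.600)
t=2.900: state=(0.560, 0.564)
t=3.000: state=(0.598, 0.531)
t=3.010: state=(0.602, 0.528)
compare at T: x=0.602, y=0.528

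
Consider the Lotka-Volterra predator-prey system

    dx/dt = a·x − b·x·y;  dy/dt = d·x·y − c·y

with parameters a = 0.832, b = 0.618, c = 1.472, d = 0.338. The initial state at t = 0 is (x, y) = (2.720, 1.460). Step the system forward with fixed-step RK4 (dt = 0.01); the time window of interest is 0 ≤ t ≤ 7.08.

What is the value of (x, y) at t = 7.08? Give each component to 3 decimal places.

(x, y) = (3.401, 0.786)

t=0.000: state=(2.720, 1.460)
step 1 (dt=0.01): k1=(-0.191, -0.807), k2=(-0.184, -0.805), k3=(-0.184, -0.805), k4=(-0.178, -0.803); state += dt/6·(k1+2k2+2k3+k4)
t=0.010: state=(2.718, 1.452)
t=0.020: state=(2.716, 1.444)
t=0.030: state=(2.715, 1.436)
continuing one RK4 step at a time; state shown every 25 steps (Δt=0.25):
t=0.250: state=(2.713, 1.271)
t=0.500: state=(2.780, 1.109)
t=0.750: state=(2.915, 0.976)
t=1.000: state=(3.113, 0.871)
t=1.250: state=(3.372, 0.792)
t=1.500: state=(3.690, 0.739)
t=1.750: state=(4.064, 0.709)
t=2.000: state=(4.487, 0.704)
t=2.250: state=(4.949, 0.726)
t=2.500: state=(5.427, 0.779)
t=2.750: state=(5.886, 0.870)
t=3.000: state=(6.273, 1.007)
t=3.250: state=(6.518, 1.198)
t=3.500: state=(6.549, 1.442)
t=3.750: state=(6.316, 1.723)
t=4.000: state=(5.832, 1.995)
t=4.250: state=(5.187, 2.201)
t=4.500: state=(4.505, 2.294)
t=4.750: state=(3.895, 2.262)
t=5.000: state=(3.413, 2.130)
t=5.250: state=(3.067, 1.937)
t=5.500: state=(2.847, 1.719)
t=5.750: state=(2.733, 1.505)
t=6.000: state=(2.708, 1.310)
t=6.250: state=(2.759, 1.142)
t=6.500: state=(2.880, 1.003)
t=6.750: state=(3.064, 0.892)
t=7.000: state=(3.310, 0.807)
t=7.080: state=(3.401, 0.786)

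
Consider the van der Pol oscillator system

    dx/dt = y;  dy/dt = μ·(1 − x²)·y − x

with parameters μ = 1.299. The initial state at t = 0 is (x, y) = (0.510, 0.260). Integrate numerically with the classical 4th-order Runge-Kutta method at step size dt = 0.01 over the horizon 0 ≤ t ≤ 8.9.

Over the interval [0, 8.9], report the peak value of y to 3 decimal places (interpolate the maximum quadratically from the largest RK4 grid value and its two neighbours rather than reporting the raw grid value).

t=0.000: state=(0.510, 0.260)
step 1 (dt=0.01): k1=(0.260, -0.260), k2=(0.259, -0.263), k3=(0.259, -0.263), k4=(0.257, -0.266); state += dt/6·(k1+2k2+2k3+k4)
t=0.010: state=(0.513, 0.257)
t=0.020: state=(0.515, 0.255)
t=0.030: state=(0.518, 0.252)
continuing one RK4 step at a time; state shown every 50 steps (Δt=0.5):
t=0.500: state=(0.595, 0.056)
t=1.000: state=(0.544, -0.280)
t=1.500: state=(0.290, -0.770)
t=2.000: state=(-0.268, -1.497)
t=2.500: state=(-1.127, -1.657)
t=3.000: state=(-1.633, -0.328)
t=3.500: state=(-1.585, 0.392)
t=4.000: state=(-1.304, 0.721)
t=4.500: state=(-0.845, 1.165)
t=5.000: state=(-0.042, 2.190)
t=5.500: state=(1.316, 2.662)
t=6.000: state=(1.993, 0.218)
t=6.500: state=(1.897, -0.418)
t=7.000: state=(1.640, -0.596)
t=7.500: state=(1.294, -0.811)
t=8.000: state=(0.790, -1.271)
t=8.500: state=(-0.091, -2.400)
t=8.900: state=(-1.218, -2.828)
largest grid value and its neighbours: y(5.340)=2.95444, y(5.350)=2.95488, y(5.360)=2.95301
parabola through these three points peaks at t≈5.347 with y≈2.95499

max y = 2.955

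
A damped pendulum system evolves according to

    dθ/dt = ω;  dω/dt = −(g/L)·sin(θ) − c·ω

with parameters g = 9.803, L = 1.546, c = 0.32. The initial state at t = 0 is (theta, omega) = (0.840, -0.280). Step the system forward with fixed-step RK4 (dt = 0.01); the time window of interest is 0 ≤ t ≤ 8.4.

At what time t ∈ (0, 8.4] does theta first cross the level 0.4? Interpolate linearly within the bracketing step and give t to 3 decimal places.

t=0.000: state=(0.840, -0.280)
step 1 (dt=0.01): k1=(-0.280, -4.632), k2=(-0.303, -4.619), k3=(-0.303, -4.618), k4=(-0.326, -4.604); state += dt/6·(k1+2k2+2k3+k4)
t=0.010: state=(0.837, -0.326)
t=0.020: state=(0.833, -0.372)
t=0.030: state=(0.830, -0.418)
t=0.400: state=(0.407, -1.707)
next step: t=0.410: state=(0.390, -1.726) — theta has crossed 0.4
linear interpolation between t=0.400 (0.40695) and t=0.410 (0.38978) → t≈0.404

t = 0.404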